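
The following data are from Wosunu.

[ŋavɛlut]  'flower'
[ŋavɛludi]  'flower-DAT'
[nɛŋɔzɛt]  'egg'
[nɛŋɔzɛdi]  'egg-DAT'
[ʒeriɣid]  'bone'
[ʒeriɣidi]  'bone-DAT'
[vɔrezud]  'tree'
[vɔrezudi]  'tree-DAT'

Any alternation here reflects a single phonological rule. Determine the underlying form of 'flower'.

In [ŋavɛlut] and [ŋavɛludi] the final segment of 'flower' alternates: [t] ~ [d].
But 'tree' keeps [d] in both environments ([vɔrezud], [vɔrezudi]), so there is no rule changing /d/ to [t] in isolation.
The underlying segment must be /t/; voiceless stops become voiced between vowels, yielding [d] there.
Hence 'flower' is /ŋavɛlut/ underlyingly.

/ŋavɛlut/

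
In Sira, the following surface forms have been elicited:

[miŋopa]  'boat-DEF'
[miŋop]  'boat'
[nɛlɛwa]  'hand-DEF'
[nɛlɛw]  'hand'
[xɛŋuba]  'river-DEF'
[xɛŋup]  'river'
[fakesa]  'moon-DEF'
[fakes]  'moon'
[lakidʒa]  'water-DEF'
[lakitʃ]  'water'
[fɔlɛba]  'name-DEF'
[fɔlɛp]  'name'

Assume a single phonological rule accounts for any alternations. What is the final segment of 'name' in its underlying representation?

The stem for 'name' ends in [b] in [fɔlɛba] but [p] in [fɔlɛp].
But 'boat' keeps [p] in both environments ([miŋopa], [miŋop]), so there is no rule changing /p/ to [b] before the DEF suffix.
Therefore /b/ is basic and [p] is derived by word-final obstruent devoicing (voiced obstruents become voiceless word-finally).

/b/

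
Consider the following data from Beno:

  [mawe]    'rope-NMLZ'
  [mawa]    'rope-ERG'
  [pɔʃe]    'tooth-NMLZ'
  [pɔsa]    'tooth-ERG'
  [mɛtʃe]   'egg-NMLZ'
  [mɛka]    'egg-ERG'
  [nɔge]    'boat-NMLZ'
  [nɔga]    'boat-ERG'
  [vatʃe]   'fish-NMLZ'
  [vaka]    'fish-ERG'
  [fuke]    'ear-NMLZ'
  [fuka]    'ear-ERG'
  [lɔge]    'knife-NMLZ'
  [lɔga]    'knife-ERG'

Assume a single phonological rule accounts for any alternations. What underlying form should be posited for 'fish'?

/vatʃ/

The root 'fish' surfaces as [vatʃe] and [vaka], with a stem-final [tʃ] ~ [k] alternation.
If /k/ were underlying and a rule turned it into [tʃ] before the NMLZ suffix, 'ear' would also alternate; but it has [k] in both [fuke] and [fuka].
The alternation reflects depalatalization: palato-alveolar /tʃ/ and /ʃ/ become [k] and [s] when no front vowel follows. /tʃ/ is underlying.
Hence 'fish' is /vatʃ/ underlyingly.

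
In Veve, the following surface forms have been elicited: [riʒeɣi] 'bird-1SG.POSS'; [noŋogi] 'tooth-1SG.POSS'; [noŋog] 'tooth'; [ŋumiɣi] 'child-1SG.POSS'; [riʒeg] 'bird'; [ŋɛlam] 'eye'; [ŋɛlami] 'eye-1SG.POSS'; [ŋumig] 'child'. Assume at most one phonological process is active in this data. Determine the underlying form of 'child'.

/ŋumiɣ/

In [ŋumiɣi] and [ŋumig] the final segment of 'child' alternates: [ɣ] ~ [g].
If /g/ were underlying and a rule turned it into [ɣ] before the 1SG.POSS suffix, 'tooth' would also alternate; but it has [g] in both [noŋogi] and [noŋog].
Therefore /ɣ/ is basic and [g] is derived by word-final hardening (voiced fricatives become stops word-finally).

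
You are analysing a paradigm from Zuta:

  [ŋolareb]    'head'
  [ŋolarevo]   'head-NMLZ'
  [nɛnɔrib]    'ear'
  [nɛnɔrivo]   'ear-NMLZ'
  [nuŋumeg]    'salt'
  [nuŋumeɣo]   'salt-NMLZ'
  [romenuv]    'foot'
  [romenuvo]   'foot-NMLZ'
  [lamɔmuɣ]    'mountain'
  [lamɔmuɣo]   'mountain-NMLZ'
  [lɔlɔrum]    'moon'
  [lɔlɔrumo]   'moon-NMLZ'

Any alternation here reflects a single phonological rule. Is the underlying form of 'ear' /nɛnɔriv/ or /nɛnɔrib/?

The stem for 'ear' ends in [b] in [nɛnɔrib] but [v] in [nɛnɔrivo].
If /v/ were underlying and a rule turned it into [b] in isolation, 'foot' would also alternate; but it has [v] in both [romenuv] and [romenuvo].
The underlying segment must be /b/; voiced stops become fricatives between vowels, yielding [v] there.

/nɛnɔrib/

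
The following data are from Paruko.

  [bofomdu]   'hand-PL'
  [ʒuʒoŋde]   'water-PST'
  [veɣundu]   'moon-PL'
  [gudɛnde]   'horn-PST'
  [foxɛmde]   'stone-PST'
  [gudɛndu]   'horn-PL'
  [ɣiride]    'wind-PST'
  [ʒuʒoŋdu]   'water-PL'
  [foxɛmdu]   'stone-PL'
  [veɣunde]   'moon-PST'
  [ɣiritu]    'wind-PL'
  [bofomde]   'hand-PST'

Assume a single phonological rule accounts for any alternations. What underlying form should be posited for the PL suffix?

/-tu/

The PL morpheme has two allomorphs, [-du] and [-tu].
The PST suffix, which begins with [d], is invariant after every stem; so [d] is not altered by any rule here.
So the underlying form is /-tu/, and voiceless stops become voiced after a nasal.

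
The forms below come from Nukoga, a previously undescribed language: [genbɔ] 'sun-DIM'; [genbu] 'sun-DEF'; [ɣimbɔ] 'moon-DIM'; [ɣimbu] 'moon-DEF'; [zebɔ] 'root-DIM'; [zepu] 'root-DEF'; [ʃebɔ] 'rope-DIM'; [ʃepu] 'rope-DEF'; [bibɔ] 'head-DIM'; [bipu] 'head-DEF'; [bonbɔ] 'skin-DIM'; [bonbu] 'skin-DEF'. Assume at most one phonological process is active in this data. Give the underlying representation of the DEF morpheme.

The DEF morpheme has two allomorphs, [-bu] and [-pu].
The DIM suffix, which begins with [b], is invariant after every stem; so [b] is not altered by any rule here.
The DEF suffix is therefore /-pu/ underlyingly, with post-nasal voicing: voiceless stops become voiced after a nasal.

/-pu/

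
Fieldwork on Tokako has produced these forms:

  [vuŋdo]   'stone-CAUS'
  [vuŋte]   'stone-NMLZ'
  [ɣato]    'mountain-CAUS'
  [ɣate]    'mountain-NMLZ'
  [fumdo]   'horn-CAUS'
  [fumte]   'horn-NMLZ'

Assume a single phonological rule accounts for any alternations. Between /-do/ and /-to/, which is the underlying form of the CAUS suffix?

/-do/

The CAUS morpheme has two allomorphs, [-do] and [-to].
By contrast the NMLZ suffix keeps its initial [t] throughout — that segment must be underlying.
The CAUS suffix is therefore /-do/ underlyingly, with post-vocalic devoicing: voiced stops become voiceless after a vowel.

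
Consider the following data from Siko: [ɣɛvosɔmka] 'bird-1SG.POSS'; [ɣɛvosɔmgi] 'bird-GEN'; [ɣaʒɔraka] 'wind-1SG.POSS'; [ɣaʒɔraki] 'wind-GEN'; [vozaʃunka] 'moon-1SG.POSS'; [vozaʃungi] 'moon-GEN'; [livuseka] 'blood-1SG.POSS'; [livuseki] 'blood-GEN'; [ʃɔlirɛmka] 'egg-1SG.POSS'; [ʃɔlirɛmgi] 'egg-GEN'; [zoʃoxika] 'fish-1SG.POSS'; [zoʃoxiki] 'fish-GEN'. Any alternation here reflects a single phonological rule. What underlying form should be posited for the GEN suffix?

/-gi/

The GEN morpheme has two allomorphs, [-gi] and [-ki].
By contrast the 1SG.POSS suffix keeps its initial [k] throughout — that segment must be underlying.
The GEN suffix is therefore /-gi/ underlyingly, with post-vocalic devoicing: voiced stops become voiceless after a vowel.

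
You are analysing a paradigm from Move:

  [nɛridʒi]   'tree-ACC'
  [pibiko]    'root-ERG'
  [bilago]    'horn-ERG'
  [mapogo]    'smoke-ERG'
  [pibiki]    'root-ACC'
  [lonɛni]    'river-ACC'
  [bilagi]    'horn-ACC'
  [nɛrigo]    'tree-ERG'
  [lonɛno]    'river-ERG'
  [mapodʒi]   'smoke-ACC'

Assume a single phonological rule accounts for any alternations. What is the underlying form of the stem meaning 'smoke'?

'smoke' shows [g] ~ [dʒ] at the end of the stem ([mapogo] vs [mapodʒi]).
Compare 'horn', with invariant [g] in [bilago] and [bilagi]: an analysis with underlying /g/ and a rule producing [dʒ] before the ACC suffix would wrongly predict alternation here too.
The alternation reflects depalatalization: palato-alveolar /dʒ/ becomes [g] when no front vowel follows. /dʒ/ is underlying.

/mapodʒ/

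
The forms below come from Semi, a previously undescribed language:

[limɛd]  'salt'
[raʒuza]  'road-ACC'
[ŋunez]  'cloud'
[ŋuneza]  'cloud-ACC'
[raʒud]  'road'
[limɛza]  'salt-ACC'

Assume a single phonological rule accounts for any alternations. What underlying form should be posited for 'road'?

The root 'road' surfaces as [raʒud] and [raʒuza], with a stem-final [d] ~ [z] alternation.
The stem 'cloud' ([ŋunez], [ŋuneza]) shows [z] unchanged in both environments, so [z] cannot be basic with [d] derived in isolation.
The alternation reflects intervocalic spirantization: voiced stops become fricatives between vowels. /d/ is underlying.
So 'road' = /raʒud/.

/raʒud/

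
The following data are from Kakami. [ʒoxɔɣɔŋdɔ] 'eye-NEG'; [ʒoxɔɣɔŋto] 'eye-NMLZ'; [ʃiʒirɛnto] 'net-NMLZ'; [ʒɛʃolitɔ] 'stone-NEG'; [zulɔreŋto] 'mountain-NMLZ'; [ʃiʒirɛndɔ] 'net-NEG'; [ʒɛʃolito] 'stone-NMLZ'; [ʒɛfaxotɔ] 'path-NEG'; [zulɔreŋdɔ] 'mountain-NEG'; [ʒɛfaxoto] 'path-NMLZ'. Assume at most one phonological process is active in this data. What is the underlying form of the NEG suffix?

/-dɔ/

The NEG suffix surfaces as [-dɔ] and [-tɔ], depending on the final segment of the stem.
By contrast the NMLZ suffix keeps its initial [t] throughout — that segment must be underlying.
The NEG suffix is therefore /-dɔ/ underlyingly, with post-vocalic devoicing: voiced stops become voiceless after a vowel.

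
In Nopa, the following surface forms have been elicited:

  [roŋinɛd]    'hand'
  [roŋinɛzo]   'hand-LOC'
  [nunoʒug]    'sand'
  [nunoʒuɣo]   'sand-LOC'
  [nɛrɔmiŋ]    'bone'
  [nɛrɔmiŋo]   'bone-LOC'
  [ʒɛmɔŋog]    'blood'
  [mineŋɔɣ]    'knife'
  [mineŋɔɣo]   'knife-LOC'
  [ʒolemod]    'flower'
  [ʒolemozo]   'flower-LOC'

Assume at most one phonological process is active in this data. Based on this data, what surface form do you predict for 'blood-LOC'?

The root 'sand' surfaces as [nunoʒug] and [nunoʒuɣo], with a stem-final [g] ~ [ɣ] alternation.
Compare 'knife', with invariant [ɣ] in [mineŋɔɣ] and [mineŋɔɣo]: an analysis with underlying /ɣ/ and a rule producing [g] in isolation would wrongly predict alternation here too.
The underlying segment must be /g/; voiced stops become fricatives between vowels, yielding [ɣ] there.
From [ʒɛmɔŋog] the stem 'blood' is /ʒɛmɔŋog/; between vowels this yields [ʒɛmɔŋoɣo].

[ʒɛmɔŋoɣo]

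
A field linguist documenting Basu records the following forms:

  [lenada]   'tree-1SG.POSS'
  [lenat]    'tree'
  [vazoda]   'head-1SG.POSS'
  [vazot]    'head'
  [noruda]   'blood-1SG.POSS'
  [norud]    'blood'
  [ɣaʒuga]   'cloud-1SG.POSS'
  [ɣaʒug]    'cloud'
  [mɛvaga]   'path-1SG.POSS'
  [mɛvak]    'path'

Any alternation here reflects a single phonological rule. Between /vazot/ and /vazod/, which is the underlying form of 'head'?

/vazot/

The stem for 'head' ends in [d] in [vazoda] but [t] in [vazot].
If /d/ were underlying and a rule turned it into [t] in isolation, 'blood' would also alternate; but it has [d] in both [noruda] and [norud].
The underlying segment must be /t/; voiceless stops become voiced between vowels, yielding [d] there.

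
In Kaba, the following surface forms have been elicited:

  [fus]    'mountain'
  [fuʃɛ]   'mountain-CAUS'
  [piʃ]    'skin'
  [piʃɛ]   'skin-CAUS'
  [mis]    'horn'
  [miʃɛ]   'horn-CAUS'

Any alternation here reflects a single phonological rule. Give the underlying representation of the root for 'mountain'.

/fus/

'mountain' shows [s] ~ [ʃ] at the end of the stem ([fus] vs [fuʃɛ]).
The stem 'skin' ([piʃ], [piʃɛ]) shows [ʃ] unchanged in both environments, so [ʃ] cannot be basic with [s] derived in isolation.
Therefore /s/ is basic and [ʃ] is derived by palatalization before a front vowel (/s/ becomes palato-alveolar [ʃ] before a front vowel).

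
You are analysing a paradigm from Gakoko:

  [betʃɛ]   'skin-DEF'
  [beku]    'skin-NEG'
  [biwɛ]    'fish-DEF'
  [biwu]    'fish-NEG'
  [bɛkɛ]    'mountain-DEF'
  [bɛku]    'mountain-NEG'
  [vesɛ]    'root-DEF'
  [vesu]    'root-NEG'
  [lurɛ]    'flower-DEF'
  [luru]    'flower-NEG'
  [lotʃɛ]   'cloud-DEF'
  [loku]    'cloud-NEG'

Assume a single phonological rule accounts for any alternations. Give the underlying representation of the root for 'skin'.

The root 'skin' surfaces as [betʃɛ] and [beku], with a stem-final [tʃ] ~ [k] alternation.
But 'mountain' keeps [k] in both environments ([bɛkɛ], [bɛku]), so there is no rule changing /k/ to [tʃ] before the DEF suffix.
So /tʃ/ is underlying, and a rule of depalatalization — palato-alveolar /tʃ/ becomes [k] when no front vowel follows — gives [k].
The underlying form of 'skin' is therefore /betʃ/.

/betʃ/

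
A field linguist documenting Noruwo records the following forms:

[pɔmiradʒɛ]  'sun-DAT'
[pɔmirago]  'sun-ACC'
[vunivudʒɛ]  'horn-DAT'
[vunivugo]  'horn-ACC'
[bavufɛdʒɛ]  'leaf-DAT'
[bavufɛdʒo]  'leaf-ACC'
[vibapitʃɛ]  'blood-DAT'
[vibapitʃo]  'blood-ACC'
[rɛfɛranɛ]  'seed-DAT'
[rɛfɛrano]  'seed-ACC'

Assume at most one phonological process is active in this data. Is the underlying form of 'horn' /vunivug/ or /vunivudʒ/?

/vunivug/

The stem for 'horn' ends in [dʒ] in [vunivudʒɛ] but [g] in [vunivugo].
If /dʒ/ were underlying and a rule turned it into [g] before the ACC suffix, 'leaf' would also alternate; but it has [dʒ] in both [bavufɛdʒɛ] and [bavufɛdʒo].
Therefore /g/ is basic and [dʒ] is derived by palatalization before a front vowel (/g/ becomes palato-alveolar [dʒ] before a front vowel).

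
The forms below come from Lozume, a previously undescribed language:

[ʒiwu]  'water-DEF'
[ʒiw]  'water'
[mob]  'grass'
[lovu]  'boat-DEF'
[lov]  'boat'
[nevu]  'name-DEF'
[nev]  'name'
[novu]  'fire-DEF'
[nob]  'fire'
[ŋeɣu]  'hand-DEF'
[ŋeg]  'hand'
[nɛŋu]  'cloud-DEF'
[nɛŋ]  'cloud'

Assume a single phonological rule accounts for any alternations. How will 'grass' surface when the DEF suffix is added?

The stem for 'fire' ends in [v] in [novu] but [b] in [nob].
If /v/ were underlying and a rule turned it into [b] in isolation, 'name' would also alternate; but it has [v] in both [nevu] and [nev].
The alternation reflects intervocalic spirantization: voiced stops become fricatives between vowels. /b/ is underlying.
The one attested form of 'grass', [mob], shows underlying /mob/. Applying the same rule between vowels gives [movu].

[movu]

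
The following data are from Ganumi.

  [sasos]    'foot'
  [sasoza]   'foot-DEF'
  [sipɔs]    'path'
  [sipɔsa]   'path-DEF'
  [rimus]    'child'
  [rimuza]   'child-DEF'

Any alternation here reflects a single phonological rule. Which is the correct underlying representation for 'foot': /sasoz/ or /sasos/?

In [sasos] and [sasoza] the final segment of 'foot' alternates: [s] ~ [z].
Compare 'path', with invariant [s] in [sipɔs] and [sipɔsa]: an analysis with underlying /s/ and a rule producing [z] before the DEF suffix would wrongly predict alternation here too.
Therefore /z/ is basic and [s] is derived by word-final obstruent devoicing (voiced obstruents become voiceless word-finally).

/sasoz/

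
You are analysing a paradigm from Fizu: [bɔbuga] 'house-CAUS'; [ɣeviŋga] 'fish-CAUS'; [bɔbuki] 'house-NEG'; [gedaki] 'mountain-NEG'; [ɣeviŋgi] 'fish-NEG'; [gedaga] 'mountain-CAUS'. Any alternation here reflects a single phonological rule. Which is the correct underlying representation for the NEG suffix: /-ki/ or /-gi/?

/-ki/

The NEG suffix surfaces as [-gi] and [-ki], depending on the final segment of the stem.
The CAUS suffix, which begins with [g], is invariant after every stem; so [g] is not altered by any rule here.
So the underlying form is /-ki/, and voiceless stops become voiced after a nasal.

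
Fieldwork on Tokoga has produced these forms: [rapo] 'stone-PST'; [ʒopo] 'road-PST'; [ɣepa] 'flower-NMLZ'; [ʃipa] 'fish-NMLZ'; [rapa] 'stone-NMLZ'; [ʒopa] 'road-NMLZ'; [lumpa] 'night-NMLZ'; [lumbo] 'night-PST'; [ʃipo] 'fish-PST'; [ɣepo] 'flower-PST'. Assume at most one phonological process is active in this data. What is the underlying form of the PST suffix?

The PST suffix surfaces as [-bo] and [-po], depending on the final segment of the stem.
The NMLZ suffix, which begins with [p], is invariant after every stem; so [p] is not altered by any rule here.
The PST suffix is therefore /-bo/ underlyingly, with post-vocalic devoicing: voiced stops become voiceless after a vowel.

/-bo/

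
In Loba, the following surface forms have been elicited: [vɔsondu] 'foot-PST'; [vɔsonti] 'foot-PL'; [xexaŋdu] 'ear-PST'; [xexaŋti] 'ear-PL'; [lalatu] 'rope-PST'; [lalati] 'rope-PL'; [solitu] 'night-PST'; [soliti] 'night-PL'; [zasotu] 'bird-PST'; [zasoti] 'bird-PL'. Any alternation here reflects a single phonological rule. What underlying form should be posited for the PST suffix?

The PST morpheme has two allomorphs, [-du] and [-tu].
By contrast the PL suffix keeps its initial [t] throughout — that segment must be underlying.
So the underlying form is /-du/, and voiced stops become voiceless after a vowel.

/-du/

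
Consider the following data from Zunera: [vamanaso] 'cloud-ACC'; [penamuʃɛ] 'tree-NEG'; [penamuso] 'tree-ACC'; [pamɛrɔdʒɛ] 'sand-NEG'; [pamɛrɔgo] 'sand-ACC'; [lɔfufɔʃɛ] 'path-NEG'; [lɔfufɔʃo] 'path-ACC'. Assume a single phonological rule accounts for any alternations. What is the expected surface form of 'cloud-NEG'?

'tree' shows [ʃ] ~ [s] at the end of the stem ([penamuʃɛ] vs [penamuso]).
But 'path' keeps [ʃ] in both environments ([lɔfufɔʃɛ], [lɔfufɔʃo]), so there is no rule changing /ʃ/ to [s] before the ACC suffix.
Therefore /s/ is basic and [ʃ] is derived by palatalization before a front vowel (/g/ and /s/ become palato-alveolar [dʒ] and [ʃ] before a front vowel).
From [vamanaso] the stem 'cloud' is /vamanas/; before a front vowel this yields [vamanaʃɛ].

[vamanaʃɛ]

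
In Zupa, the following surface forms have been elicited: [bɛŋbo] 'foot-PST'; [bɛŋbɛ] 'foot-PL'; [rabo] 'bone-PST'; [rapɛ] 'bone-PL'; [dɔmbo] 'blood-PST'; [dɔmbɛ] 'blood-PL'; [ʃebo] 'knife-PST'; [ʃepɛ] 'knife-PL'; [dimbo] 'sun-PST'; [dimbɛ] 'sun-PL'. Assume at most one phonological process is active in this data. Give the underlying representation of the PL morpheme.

The PL suffix surfaces as [-bɛ] and [-pɛ], depending on the final segment of the stem.
By contrast the PST suffix keeps its initial [b] throughout — that segment must be underlying.
The PL suffix is therefore /-pɛ/ underlyingly, with post-nasal voicing: voiceless stops become voiced after a nasal.

/-pɛ/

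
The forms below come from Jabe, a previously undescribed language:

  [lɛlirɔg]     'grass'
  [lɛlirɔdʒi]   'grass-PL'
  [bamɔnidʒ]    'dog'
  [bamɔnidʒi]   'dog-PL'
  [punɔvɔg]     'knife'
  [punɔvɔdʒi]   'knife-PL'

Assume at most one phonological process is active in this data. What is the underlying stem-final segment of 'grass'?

The stem for 'grass' ends in [g] in [lɛlirɔg] but [dʒ] in [lɛlirɔdʒi].
But 'dog' keeps [dʒ] in both environments ([bamɔnidʒ], [bamɔnidʒi]), so there is no rule changing /dʒ/ to [g] in isolation.
The alternation reflects palatalization before a front vowel: /g/ becomes palato-alveolar [dʒ] before a front vowel. /g/ is underlying.

/g/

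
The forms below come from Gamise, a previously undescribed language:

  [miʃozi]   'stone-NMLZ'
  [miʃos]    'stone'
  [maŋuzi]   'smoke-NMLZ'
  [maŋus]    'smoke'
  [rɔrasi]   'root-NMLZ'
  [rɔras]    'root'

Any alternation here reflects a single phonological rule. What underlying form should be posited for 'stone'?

In [miʃozi] and [miʃos] the final segment of 'stone' alternates: [z] ~ [s].
But 'root' keeps [s] in both environments ([rɔrasi], [rɔras]), so there is no rule changing /s/ to [z] before the NMLZ suffix.
The alternation reflects word-final obstruent devoicing: voiced obstruents become voiceless word-finally. /z/ is underlying.

/miʃoz/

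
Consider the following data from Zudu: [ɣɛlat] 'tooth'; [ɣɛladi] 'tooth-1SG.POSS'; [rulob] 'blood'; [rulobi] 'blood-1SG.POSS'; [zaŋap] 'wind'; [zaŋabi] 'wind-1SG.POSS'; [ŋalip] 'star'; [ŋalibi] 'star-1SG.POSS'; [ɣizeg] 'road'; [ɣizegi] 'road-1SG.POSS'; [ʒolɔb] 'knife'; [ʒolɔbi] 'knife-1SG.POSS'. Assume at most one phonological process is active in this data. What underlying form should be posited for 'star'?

/ŋalip/

The stem for 'star' ends in [p] in [ŋalip] but [b] in [ŋalibi].
But 'knife' keeps [b] in both environments ([ʒolɔb], [ʒolɔbi]), so there is no rule changing /b/ to [p] in isolation.
So /p/ is underlying, and a rule of intervocalic voicing — voiceless stops become voiced between vowels — gives [b].
The underlying form of 'star' is therefore /ŋalip/.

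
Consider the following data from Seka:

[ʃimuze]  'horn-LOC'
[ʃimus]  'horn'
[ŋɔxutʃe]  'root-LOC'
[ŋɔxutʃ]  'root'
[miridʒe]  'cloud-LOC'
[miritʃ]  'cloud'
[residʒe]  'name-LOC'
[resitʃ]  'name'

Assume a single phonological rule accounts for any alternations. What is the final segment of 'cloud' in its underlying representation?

/dʒ/

The stem for 'cloud' ends in [dʒ] in [miridʒe] but [tʃ] in [miritʃ].
The stem 'root' ([ŋɔxutʃe], [ŋɔxutʃ]) shows [tʃ] unchanged in both environments, so [tʃ] cannot be basic with [dʒ] derived before the LOC suffix.
Therefore /dʒ/ is basic and [tʃ] is derived by word-final obstruent devoicing (voiced obstruents become voiceless word-finally).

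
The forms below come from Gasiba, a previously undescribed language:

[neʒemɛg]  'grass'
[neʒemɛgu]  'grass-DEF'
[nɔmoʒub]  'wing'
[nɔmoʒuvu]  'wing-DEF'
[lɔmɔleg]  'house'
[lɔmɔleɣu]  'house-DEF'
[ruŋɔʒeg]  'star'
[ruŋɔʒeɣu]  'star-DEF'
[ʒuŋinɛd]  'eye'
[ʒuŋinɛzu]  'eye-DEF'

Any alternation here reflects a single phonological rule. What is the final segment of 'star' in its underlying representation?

/ɣ/

The root 'star' surfaces as [ruŋɔʒeg] and [ruŋɔʒeɣu], with a stem-final [g] ~ [ɣ] alternation.
The stem 'grass' ([neʒemɛg], [neʒemɛgu]) shows [g] unchanged in both environments, so [g] cannot be basic with [ɣ] derived before the DEF suffix.
So /ɣ/ is underlying, and a rule of word-final hardening — voiced fricatives become stops word-finally — gives [g].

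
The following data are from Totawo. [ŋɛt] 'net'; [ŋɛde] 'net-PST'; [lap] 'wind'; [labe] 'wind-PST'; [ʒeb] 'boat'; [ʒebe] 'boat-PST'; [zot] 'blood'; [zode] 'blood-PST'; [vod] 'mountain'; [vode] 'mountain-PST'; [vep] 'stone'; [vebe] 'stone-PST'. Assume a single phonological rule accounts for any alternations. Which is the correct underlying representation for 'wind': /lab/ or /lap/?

In [lap] and [labe] the final segment of 'wind' alternates: [p] ~ [b].
The stem 'boat' ([ʒeb], [ʒebe]) shows [b] unchanged in both environments, so [b] cannot be basic with [p] derived in isolation.
So /p/ is underlying, and a rule of intervocalic voicing — voiceless stops become voiced between vowels — gives [b].

/lap/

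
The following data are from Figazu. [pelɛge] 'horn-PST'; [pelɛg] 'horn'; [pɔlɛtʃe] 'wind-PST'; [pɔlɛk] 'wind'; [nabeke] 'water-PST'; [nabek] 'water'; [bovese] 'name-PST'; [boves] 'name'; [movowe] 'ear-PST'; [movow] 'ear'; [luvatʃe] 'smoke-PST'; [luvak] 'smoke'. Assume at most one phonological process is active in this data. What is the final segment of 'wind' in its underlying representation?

/tʃ/

The root 'wind' surfaces as [pɔlɛtʃe] and [pɔlɛk], with a stem-final [tʃ] ~ [k] alternation.
The stem 'water' ([nabeke], [nabek]) shows [k] unchanged in both environments, so [k] cannot be basic with [tʃ] derived before the PST suffix.
So /tʃ/ is underlying, and a rule of depalatalization — palato-alveolar /tʃ/ becomes [k] when no front vowel follows — gives [k].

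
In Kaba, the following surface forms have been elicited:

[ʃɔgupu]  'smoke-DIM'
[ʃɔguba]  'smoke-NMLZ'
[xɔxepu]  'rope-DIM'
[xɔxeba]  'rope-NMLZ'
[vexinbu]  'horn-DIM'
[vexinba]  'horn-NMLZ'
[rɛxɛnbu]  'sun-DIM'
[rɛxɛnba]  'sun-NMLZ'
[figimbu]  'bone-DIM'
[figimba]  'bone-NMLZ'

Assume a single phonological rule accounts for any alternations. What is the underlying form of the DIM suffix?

The DIM morpheme has two allomorphs, [-bu] and [-pu].
The NMLZ suffix, which begins with [b], is invariant after every stem; so [b] is not altered by any rule here.
The DIM suffix is therefore /-pu/ underlyingly, with post-nasal voicing: voiceless stops become voiced after a nasal.

/-pu/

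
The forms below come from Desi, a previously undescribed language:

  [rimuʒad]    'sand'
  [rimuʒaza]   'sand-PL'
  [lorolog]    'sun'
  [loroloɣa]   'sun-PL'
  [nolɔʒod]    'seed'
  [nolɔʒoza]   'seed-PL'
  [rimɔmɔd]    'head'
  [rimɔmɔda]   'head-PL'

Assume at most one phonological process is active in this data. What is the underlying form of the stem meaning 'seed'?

/nolɔʒoz/

'seed' shows [d] ~ [z] at the end of the stem ([nolɔʒod] vs [nolɔʒoza]).
If /d/ were underlying and a rule turned it into [z] before the PL suffix, 'head' would also alternate; but it has [d] in both [rimɔmɔd] and [rimɔmɔda].
So /z/ is underlying, and a rule of word-final hardening — voiced fricatives become stops word-finally — gives [d].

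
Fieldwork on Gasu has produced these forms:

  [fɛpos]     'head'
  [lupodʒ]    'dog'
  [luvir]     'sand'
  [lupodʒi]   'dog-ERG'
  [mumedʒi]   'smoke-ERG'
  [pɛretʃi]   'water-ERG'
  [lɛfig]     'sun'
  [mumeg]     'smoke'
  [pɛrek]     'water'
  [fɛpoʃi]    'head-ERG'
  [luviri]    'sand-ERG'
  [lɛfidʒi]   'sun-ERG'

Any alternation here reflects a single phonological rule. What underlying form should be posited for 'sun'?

/lɛfig/

The stem for 'sun' ends in [dʒ] in [lɛfidʒi] but [g] in [lɛfig].
If /dʒ/ were underlying and a rule turned it into [g] in isolation, 'dog' would also alternate; but it has [dʒ] in both [lupodʒi] and [lupodʒ].
The alternation reflects palatalization before a front vowel: /k/, /g/ and /s/ become palato-alveolar [tʃ], [dʒ] and [ʃ] before a front vowel. /g/ is underlying.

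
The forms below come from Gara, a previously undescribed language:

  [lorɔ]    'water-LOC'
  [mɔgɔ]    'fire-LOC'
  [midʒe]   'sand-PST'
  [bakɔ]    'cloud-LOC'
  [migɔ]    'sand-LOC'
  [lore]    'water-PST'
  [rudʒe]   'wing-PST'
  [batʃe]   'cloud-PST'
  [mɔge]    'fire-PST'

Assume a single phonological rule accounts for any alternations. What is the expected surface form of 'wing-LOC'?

[rugɔ]

'sand' shows [g] ~ [dʒ] at the end of the stem ([migɔ] vs [midʒe]).
Compare 'fire', with invariant [g] in [mɔgɔ] and [mɔge]: an analysis with underlying /g/ and a rule producing [dʒ] before the PST suffix would wrongly predict alternation here too.
Therefore /dʒ/ is basic and [g] is derived by depalatalization (palato-alveolar /tʃ/ and /dʒ/ become [k] and [g] when no front vowel follows).
The one attested form of 'wing', [rudʒe], shows underlying /rudʒ/. Applying the same rule when no front vowel follows gives [rugɔ].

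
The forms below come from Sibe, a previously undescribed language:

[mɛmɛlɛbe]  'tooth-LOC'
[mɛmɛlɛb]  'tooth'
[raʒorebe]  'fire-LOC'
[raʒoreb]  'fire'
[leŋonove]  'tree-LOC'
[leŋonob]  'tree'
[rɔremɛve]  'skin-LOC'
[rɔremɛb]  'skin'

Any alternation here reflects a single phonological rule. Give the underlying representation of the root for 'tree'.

/leŋonov/

In [leŋonove] and [leŋonob] the final segment of 'tree' alternates: [v] ~ [b].
But 'fire' keeps [b] in both environments ([raʒorebe], [raʒoreb]), so there is no rule changing /b/ to [v] before the LOC suffix.
The underlying segment must be /v/; voiced fricatives become stops word-finally, yielding [b] there.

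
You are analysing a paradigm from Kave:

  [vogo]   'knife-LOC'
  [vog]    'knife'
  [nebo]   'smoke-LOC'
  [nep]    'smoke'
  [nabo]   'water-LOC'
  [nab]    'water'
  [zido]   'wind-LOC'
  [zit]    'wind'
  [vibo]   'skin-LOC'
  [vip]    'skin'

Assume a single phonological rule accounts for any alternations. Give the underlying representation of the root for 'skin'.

'skin' shows [b] ~ [p] at the end of the stem ([vibo] vs [vip]).
Compare 'water', with invariant [b] in [nabo] and [nab]: an analysis with underlying /b/ and a rule producing [p] in isolation would wrongly predict alternation here too.
The underlying segment must be /p/; voiceless stops become voiced between vowels, yielding [b] there.
Hence 'skin' is /vip/ underlyingly.

/vip/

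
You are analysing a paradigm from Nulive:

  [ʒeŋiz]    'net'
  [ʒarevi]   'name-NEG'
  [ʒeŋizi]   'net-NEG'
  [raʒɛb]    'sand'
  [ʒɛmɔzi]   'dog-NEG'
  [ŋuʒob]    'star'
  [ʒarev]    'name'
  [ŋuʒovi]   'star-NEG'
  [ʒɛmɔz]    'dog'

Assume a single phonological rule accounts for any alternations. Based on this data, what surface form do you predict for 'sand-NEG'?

[raʒɛvi]

'star' shows [b] ~ [v] at the end of the stem ([ŋuʒob] vs [ŋuʒovi]).
But 'name' keeps [v] in both environments ([ʒarev], [ʒarevi]), so there is no rule changing /v/ to [b] in isolation.
Therefore /b/ is basic and [v] is derived by intervocalic spirantization (voiced stops become fricatives between vowels).
From [raʒɛb] the stem 'sand' is /raʒɛb/; between vowels this yields [raʒɛvi].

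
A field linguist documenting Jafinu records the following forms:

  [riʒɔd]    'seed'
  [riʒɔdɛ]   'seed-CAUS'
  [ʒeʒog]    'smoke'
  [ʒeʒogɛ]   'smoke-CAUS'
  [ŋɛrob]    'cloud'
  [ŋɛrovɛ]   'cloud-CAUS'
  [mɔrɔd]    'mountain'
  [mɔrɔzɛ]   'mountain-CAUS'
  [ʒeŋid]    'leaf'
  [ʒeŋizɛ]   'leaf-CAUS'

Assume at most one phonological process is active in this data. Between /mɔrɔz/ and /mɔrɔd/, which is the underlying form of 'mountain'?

'mountain' shows [d] ~ [z] at the end of the stem ([mɔrɔd] vs [mɔrɔzɛ]).
The stem 'seed' ([riʒɔd], [riʒɔdɛ]) shows [d] unchanged in both environments, so [d] cannot be basic with [z] derived before the CAUS suffix.
Therefore /z/ is basic and [d] is derived by word-final hardening (voiced fricatives become stops word-finally).

/mɔrɔz/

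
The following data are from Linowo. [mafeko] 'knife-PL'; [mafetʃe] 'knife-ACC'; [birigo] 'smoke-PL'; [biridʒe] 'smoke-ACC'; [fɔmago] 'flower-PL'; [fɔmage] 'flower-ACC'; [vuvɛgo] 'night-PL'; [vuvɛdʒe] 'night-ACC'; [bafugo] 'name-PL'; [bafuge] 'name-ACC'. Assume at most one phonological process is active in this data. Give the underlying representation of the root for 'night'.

The root 'night' surfaces as [vuvɛgo] and [vuvɛdʒe], with a stem-final [g] ~ [dʒ] alternation.
The stem 'flower' ([fɔmago], [fɔmage]) shows [g] unchanged in both environments, so [g] cannot be basic with [dʒ] derived before the ACC suffix.
The underlying segment must be /dʒ/; palato-alveolar /tʃ/ and /dʒ/ become [k] and [g] when no front vowel follows, yielding [g] there.
The underlying form of 'night' is therefore /vuvɛdʒ/.

/vuvɛdʒ/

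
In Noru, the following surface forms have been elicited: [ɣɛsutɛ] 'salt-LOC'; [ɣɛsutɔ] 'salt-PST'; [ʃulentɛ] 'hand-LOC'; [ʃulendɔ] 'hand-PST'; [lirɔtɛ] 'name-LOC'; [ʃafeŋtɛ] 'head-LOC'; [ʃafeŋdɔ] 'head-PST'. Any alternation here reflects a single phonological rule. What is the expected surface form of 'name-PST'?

The PST suffix surfaces as [-dɔ] and [-tɔ], depending on the final segment of the stem.
By contrast the LOC suffix keeps its initial [t] throughout — that segment must be underlying.
The PST suffix is therefore /-dɔ/ underlyingly, with post-vocalic devoicing: voiced stops become voiceless after a vowel.
After 'name', which ends in a vowel, the suffix surfaces as [-tɔ], giving [lirɔtɔ].

[lirɔtɔ]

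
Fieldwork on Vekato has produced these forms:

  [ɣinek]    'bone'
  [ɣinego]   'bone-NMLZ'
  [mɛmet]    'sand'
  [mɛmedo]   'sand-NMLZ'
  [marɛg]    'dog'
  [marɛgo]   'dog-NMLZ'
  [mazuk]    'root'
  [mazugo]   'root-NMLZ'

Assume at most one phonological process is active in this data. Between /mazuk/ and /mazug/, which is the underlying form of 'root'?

In [mazuk] and [mazugo] the final segment of 'root' alternates: [k] ~ [g].
But 'dog' keeps [g] in both environments ([marɛg], [marɛgo]), so there is no rule changing /g/ to [k] in isolation.
Therefore /k/ is basic and [g] is derived by intervocalic voicing (voiceless stops become voiced between vowels).

/mazuk/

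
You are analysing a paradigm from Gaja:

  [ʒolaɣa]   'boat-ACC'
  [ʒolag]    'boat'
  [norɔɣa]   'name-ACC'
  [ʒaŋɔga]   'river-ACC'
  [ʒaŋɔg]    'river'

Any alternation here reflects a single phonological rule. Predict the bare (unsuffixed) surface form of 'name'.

[norɔg]

'boat' shows [ɣ] ~ [g] at the end of the stem ([ʒolaɣa] vs [ʒolag]).
But 'river' keeps [g] in both environments ([ʒaŋɔga], [ʒaŋɔg]), so there is no rule changing /g/ to [ɣ] before the ACC suffix.
So /ɣ/ is underlying, and a rule of word-final hardening — voiced fricatives become stops word-finally — gives [g].
The one attested form of 'name', [norɔɣa], shows underlying /norɔɣ/. Applying the same rule word-finally gives [norɔg].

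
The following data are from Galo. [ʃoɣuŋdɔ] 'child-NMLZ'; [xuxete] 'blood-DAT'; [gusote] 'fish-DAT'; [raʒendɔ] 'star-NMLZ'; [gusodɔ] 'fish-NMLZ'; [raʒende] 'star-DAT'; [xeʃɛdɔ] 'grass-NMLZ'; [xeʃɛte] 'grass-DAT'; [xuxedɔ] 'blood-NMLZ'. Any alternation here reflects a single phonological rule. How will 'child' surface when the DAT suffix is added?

[ʃoɣuŋde]

The DAT morpheme has two allomorphs, [-de] and [-te].
The NMLZ suffix, which begins with [d], is invariant after every stem; so [d] is not altered by any rule here.
So the underlying form is /-te/, and voiceless stops become voiced after a nasal.
After 'child', which ends in a nasal, the suffix surfaces as [-de], giving [ʃoɣuŋde].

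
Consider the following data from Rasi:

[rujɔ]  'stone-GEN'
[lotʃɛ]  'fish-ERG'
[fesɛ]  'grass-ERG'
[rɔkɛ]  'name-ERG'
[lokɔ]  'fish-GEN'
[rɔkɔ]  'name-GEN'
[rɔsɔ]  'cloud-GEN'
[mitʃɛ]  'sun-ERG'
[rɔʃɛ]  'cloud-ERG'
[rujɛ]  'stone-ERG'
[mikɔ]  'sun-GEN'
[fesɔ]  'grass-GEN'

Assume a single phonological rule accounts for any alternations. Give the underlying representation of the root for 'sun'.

In [mikɔ] and [mitʃɛ] the final segment of 'sun' alternates: [k] ~ [tʃ].
But 'name' keeps [k] in both environments ([rɔkɔ], [rɔkɛ]), so there is no rule changing /k/ to [tʃ] before the ERG suffix.
The alternation reflects depalatalization: palato-alveolar /tʃ/ and /ʃ/ become [k] and [s] when no front vowel follows. /tʃ/ is underlying.

/mitʃ/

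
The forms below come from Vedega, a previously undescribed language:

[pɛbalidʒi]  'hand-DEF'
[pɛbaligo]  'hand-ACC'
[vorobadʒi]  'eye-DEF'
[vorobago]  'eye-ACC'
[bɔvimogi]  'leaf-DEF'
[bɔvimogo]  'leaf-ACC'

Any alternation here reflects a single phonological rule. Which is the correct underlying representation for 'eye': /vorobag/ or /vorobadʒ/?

/vorobadʒ/

In [vorobadʒi] and [vorobago] the final segment of 'eye' alternates: [dʒ] ~ [g].
But 'leaf' keeps [g] in both environments ([bɔvimogi], [bɔvimogo]), so there is no rule changing /g/ to [dʒ] before the DEF suffix.
The alternation reflects depalatalization: palato-alveolar /dʒ/ becomes [g] when no front vowel follows. /dʒ/ is underlying.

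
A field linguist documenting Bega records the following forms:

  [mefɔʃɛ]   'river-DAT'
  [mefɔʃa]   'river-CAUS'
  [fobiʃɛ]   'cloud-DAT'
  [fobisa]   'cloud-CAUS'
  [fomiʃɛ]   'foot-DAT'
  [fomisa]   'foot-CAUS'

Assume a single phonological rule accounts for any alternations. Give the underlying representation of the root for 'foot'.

/fomis/

The stem for 'foot' ends in [ʃ] in [fomiʃɛ] but [s] in [fomisa].
If /ʃ/ were underlying and a rule turned it into [s] before the CAUS suffix, 'river' would also alternate; but it has [ʃ] in both [mefɔʃɛ] and [mefɔʃa].
The alternation reflects palatalization before a front vowel: /s/ becomes palato-alveolar [ʃ] before a front vowel. /s/ is underlying.
So 'foot' = /fomis/.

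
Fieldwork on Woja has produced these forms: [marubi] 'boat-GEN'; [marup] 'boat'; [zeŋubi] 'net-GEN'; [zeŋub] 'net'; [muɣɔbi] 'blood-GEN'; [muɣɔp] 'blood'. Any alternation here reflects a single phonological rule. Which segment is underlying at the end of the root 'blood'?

/p/

In [muɣɔbi] and [muɣɔp] the final segment of 'blood' alternates: [b] ~ [p].
Compare 'net', with invariant [b] in [zeŋubi] and [zeŋub]: an analysis with underlying /b/ and a rule producing [p] in isolation would wrongly predict alternation here too.
The alternation reflects intervocalic voicing: voiceless stops become voiced between vowels. /p/ is underlying.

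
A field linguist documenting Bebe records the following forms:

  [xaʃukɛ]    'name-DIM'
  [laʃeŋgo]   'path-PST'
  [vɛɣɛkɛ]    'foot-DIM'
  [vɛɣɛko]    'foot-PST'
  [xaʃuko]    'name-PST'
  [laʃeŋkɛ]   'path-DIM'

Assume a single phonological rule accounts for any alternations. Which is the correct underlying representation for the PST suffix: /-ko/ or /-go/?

/-go/

The PST morpheme has two allomorphs, [-go] and [-ko].
The DIM suffix, which begins with [k], is invariant after every stem; so [k] is not altered by any rule here.
So the underlying form is /-go/, and voiced stops become voiceless after a vowel.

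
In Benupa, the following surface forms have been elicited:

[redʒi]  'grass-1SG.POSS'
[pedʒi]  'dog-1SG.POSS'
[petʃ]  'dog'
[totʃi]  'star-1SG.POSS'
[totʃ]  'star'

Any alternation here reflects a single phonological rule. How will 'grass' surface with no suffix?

[retʃ]

The stem for 'dog' ends in [dʒ] in [pedʒi] but [tʃ] in [petʃ].
Compare 'star', with invariant [tʃ] in [totʃi] and [totʃ]: an analysis with underlying /tʃ/ and a rule producing [dʒ] before the 1SG.POSS suffix would wrongly predict alternation here too.
So /dʒ/ is underlying, and a rule of word-final obstruent devoicing — voiced obstruents become voiceless word-finally — gives [tʃ].
The one attested form of 'grass', [redʒi], shows underlying /redʒ/. Applying the same rule word-finally gives [retʃ].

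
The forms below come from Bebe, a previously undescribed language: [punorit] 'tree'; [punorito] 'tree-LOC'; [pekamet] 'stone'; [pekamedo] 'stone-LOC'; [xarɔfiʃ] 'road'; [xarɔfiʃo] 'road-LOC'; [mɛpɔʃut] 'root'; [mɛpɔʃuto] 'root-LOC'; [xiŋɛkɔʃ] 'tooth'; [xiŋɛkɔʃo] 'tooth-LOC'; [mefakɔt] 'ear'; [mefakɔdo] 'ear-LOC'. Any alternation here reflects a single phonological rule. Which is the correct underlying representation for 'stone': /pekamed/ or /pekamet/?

'stone' shows [t] ~ [d] at the end of the stem ([pekamet] vs [pekamedo]).
But 'root' keeps [t] in both environments ([mɛpɔʃut], [mɛpɔʃuto]), so there is no rule changing /t/ to [d] before the LOC suffix.
The underlying segment must be /d/; voiced obstruents become voiceless word-finally, yielding [t] there.

/pekamed/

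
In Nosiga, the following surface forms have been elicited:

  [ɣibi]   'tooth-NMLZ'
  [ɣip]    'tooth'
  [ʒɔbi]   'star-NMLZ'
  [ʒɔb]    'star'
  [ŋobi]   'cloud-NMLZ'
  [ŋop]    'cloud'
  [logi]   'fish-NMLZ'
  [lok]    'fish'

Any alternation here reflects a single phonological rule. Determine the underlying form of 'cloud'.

/ŋop/

'cloud' shows [b] ~ [p] at the end of the stem ([ŋobi] vs [ŋop]).
But 'star' keeps [b] in both environments ([ʒɔbi], [ʒɔb]), so there is no rule changing /b/ to [p] in isolation.
The alternation reflects intervocalic voicing: voiceless stops become voiced between vowels. /p/ is underlying.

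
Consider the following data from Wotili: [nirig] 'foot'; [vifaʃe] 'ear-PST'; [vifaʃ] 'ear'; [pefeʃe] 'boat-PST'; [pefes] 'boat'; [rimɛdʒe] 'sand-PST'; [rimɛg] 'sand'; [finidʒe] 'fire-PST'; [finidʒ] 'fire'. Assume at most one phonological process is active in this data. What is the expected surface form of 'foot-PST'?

In [rimɛdʒe] and [rimɛg] the final segment of 'sand' alternates: [dʒ] ~ [g].
The stem 'fire' ([finidʒe], [finidʒ]) shows [dʒ] unchanged in both environments, so [dʒ] cannot be basic with [g] derived in isolation.
So /g/ is underlying, and a rule of palatalization before a front vowel — /g/ and /s/ become palato-alveolar [dʒ] and [ʃ] before a front vowel — gives [dʒ].
From [nirig] the stem 'foot' is /nirig/; before a front vowel this yields [niridʒe].

[niridʒe]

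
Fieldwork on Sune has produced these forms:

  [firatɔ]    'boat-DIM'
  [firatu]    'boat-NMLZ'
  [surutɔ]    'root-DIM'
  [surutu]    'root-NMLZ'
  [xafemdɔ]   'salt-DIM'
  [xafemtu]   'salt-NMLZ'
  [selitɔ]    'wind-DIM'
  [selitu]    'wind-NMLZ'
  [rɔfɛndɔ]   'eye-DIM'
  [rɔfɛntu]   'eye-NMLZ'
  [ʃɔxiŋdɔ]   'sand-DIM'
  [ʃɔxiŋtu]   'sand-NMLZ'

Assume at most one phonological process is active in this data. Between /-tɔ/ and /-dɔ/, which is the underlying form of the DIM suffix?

The DIM suffix surfaces as [-dɔ] and [-tɔ], depending on the final segment of the stem.
The NMLZ suffix, which begins with [t], is invariant after every stem; so [t] is not altered by any rule here.
The DIM suffix is therefore /-dɔ/ underlyingly, with post-vocalic devoicing: voiced stops become voiceless after a vowel.

/-dɔ/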